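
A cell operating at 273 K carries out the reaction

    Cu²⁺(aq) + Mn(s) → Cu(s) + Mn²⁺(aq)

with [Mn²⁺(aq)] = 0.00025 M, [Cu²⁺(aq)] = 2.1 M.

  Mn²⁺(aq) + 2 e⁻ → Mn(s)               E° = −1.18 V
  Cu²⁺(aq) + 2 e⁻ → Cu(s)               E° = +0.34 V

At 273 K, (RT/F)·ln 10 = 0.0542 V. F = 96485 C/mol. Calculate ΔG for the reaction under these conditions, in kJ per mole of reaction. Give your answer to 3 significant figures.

The standard cell potential is +0.34 − (−1.18) = +1.52 V, with n = 2 electrons in the balanced equation.
Q = [Mn²⁺(aq)] / [Cu²⁺(aq)] = 0.000119, so log Q = −3.924 and E = +1.52 − (0.0542/2)(−3.924) = +1.6263 V.
Finally ΔG = −nFE = −(2)(96485 C/mol)(+1.6263 V) = −314 kJ/mol.

−314 kJ/mol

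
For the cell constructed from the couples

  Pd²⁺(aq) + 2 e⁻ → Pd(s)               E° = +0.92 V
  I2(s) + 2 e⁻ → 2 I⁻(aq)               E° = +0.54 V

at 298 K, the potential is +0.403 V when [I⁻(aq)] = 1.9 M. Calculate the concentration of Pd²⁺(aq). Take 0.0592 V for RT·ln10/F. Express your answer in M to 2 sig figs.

The Pd²⁺/Pd couple has the larger reduction potential, so it is the cathode: E°cell = +0.92 − (+0.54) = +0.38 V and n = 2.
Rearranging E = E° − (0.0592/n)·log Q gives log Q = 2(+0.38 − (+0.403))/0.0592 = −0.777.
The balanced reaction is Pd²⁺(aq) + 2 I⁻(aq) → Pd(s) + I2(s), so Q = 1 / ([Pd²⁺(aq)]·[I⁻(aq)]^2).
Substituting the known concentrations and solving, log [Pd²⁺(aq)] = 0.219 and [Pd²⁺(aq)] = 1.7 M.

1.7 M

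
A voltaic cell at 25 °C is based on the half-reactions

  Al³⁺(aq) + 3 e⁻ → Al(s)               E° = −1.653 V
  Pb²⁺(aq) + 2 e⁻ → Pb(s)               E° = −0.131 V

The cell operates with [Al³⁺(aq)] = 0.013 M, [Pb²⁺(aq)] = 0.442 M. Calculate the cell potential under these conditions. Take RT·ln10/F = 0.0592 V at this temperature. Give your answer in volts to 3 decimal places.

+1.549 V

Since E°(Pb²⁺/Pb) > E°(Al³⁺/Al), Pb²⁺/Pb serves as the cathode.
E°cell = −0.131 − (−1.653) = +1.522 V, with n = 6 electrons transferred.
Balancing gives 3 Pb²⁺(aq) + 2 Al(s) → 3 Pb(s) + 2 Al³⁺(aq); hence Q = [Al³⁺(aq)]^2 / [Pb²⁺(aq)]^3 = 0.00196 (log Q = −2.708).
By the Nernst equation, E = +1.522 − (0.0592/6)·(−2.708) = +1.549 V.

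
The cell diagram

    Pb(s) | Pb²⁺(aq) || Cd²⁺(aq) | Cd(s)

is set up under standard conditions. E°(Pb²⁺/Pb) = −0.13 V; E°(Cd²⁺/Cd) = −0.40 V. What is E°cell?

By convention the left-hand electrode in cell notation is the anode (oxidation) and the right-hand electrode is the cathode (reduction).
E°cell = E°(right) − E°(left) = −0.40 − (−0.13) = −0.27 V.
The negative sign shows that, as written, the cell would require an external voltage to drive the reaction.

−0.27 V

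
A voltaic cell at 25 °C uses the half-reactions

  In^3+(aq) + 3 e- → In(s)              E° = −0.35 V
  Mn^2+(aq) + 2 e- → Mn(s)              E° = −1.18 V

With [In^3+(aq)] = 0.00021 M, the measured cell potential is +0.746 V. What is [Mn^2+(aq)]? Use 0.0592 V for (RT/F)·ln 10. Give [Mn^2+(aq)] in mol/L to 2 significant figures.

2.4 M

With In³⁺/In at the cathode and Mn²⁺/Mn at the anode, E°cell = −0.35 − (−1.18) = +0.83 V (n = 6).
Since E = E° − (0.0592/n)·log Q, log Q = n(E° − E)/0.0592 = 8.514.
For 2 In^3+(aq) + 3 Mn(s) → 2 In(s) + 3 Mn^2+(aq), the reaction quotient is Q = [Mn^2+(aq)]^3 / [In^3+(aq)]^2.
Isolating [Mn^2+(aq)] in Q = 10^{8.514} yields log [Mn^2+(aq)] = 0.386, i.e. 2.4 M.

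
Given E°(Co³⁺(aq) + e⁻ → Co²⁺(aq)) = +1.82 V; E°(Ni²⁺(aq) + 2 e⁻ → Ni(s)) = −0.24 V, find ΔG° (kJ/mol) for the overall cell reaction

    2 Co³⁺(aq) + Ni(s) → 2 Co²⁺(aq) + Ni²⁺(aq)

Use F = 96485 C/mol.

In the reaction as written Co³⁺(aq) is reduced, so the Co³⁺/Co²⁺ couple is the cathode and Ni²⁺/Ni is the anode.
E°cell = +1.82 − (−0.24) = +2.06 V; balancing electrons gives n = 2.
ΔG° = −nFE°cell = −(2)(96485)(+2.06) J/mol = −398 kJ/mol.

−398 kJ/mol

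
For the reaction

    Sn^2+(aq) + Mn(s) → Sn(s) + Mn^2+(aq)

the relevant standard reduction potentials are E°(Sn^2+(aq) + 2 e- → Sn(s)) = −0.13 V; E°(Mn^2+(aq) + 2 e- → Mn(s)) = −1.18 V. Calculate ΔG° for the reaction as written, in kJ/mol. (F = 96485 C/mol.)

−203 kJ/mol

In the reaction as written Sn^2+(aq) is reduced, so the Sn²⁺/Sn couple is the cathode and Mn²⁺/Mn is the anode.
E°cell = −0.13 − (−1.18) = +1.05 V; balancing electrons gives n = 2.
ΔG° = −nFE°cell = −(2)(96485)(+1.05) J/mol = −203 kJ/mol.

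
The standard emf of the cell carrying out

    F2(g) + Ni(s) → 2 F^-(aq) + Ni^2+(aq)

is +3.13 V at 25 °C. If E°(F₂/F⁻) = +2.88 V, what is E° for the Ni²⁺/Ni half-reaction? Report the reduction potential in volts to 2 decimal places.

−0.25 V

In the reaction as written the F₂/F⁻ couple is reduced (cathode) and Ni²⁺/Ni is oxidized (anode), so E°cell = E°(F₂/F⁻) − E°(Ni²⁺/Ni).
E°(Ni²⁺/Ni) = E°(cathode) − E°cell = +2.88 − (+3.13) = −0.25 V.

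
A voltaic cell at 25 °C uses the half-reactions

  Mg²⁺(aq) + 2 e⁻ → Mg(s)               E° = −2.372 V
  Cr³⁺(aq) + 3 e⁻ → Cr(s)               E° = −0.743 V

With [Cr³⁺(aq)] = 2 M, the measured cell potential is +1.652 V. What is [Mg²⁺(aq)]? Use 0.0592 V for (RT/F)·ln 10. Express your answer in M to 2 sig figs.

0.27 M

With Cr³⁺/Cr at the cathode and Mg²⁺/Mg at the anode, E°cell = −0.743 − (−2.372) = +1.629 V (n = 6).
From the Nernst equation, log Q = n(E° − E)/0.0592 = 6·(+1.629 − (+1.652))/0.0592 = −2.331.
Balancing electrons gives 2 Cr³⁺(aq) + 3 Mg(s) → 2 Cr(s) + 3 Mg²⁺(aq); thus Q = [Mg²⁺(aq)]^3 / [Cr³⁺(aq)]^2.
Isolating [Mg²⁺(aq)] in Q = 10^{−2.331} yields log [Mg²⁺(aq)] = −0.576, i.e. 0.27 M.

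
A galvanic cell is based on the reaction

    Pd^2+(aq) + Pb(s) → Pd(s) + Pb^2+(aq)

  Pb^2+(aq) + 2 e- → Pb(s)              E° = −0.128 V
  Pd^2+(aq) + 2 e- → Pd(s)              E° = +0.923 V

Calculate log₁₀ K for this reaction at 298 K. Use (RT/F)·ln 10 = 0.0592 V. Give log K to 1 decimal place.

The Pd²⁺/Pd couple is reduced (cathode); E°cell = +0.923 − (−0.128) = +1.051 V with n = 2.
At equilibrium E = 0, so log K = nE°cell / 0.0592 = (2)(+1.051) / 0.0592 = 35.5.

log K = 35.5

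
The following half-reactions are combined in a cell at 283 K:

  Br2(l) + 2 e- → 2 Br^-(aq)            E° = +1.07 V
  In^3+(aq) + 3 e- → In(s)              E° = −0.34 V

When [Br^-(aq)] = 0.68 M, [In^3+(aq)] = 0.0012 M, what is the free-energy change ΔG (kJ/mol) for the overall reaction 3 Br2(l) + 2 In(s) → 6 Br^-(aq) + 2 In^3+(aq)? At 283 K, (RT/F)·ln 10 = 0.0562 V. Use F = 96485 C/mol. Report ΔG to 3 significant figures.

−853 kJ/mol

With Br₂/Br⁻ reduced at the cathode, E°cell = +1.07 − (−0.34) = +1.41 V and n = 6.
Q = [Br^-(aq)]^6·[In^3+(aq)]^2 = 1.42×10^−7, so log Q = −6.847 and E = +1.41 − (0.0562/6)(−6.847) = +1.4741 V.
ΔG = −nFE = −(6)(96485)(+1.4741) J/mol = −853 kJ/mol.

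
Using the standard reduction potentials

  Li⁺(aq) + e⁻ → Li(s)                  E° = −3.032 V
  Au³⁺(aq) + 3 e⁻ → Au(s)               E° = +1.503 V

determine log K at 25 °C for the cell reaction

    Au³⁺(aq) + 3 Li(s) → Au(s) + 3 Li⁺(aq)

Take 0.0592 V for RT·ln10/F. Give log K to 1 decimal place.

log K = 229.8

The Au³⁺/Au couple is reduced (cathode); E°cell = +1.503 − (−3.032) = +4.535 V with n = 3.
At equilibrium E = 0, so log K = nE°cell / 0.0592 = (3)(+4.535) / 0.0592 = 229.8.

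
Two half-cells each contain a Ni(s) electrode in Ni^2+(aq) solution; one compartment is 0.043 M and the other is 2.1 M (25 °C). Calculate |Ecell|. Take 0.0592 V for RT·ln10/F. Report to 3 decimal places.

For a concentration cell E°cell = 0, since both electrodes use the same couple.
The compartment with the higher Ni^2+(aq) concentration (2.1 M) acts as the cathode; ions are reduced there and produced at the dilute (0.043 M) anode.
With n = 2, Ecell = −(0.0592/2)·log([dilute]/[conc]) = −(0.0592/2)·log(0.043/2.1) = +0.050 V.

0.050 V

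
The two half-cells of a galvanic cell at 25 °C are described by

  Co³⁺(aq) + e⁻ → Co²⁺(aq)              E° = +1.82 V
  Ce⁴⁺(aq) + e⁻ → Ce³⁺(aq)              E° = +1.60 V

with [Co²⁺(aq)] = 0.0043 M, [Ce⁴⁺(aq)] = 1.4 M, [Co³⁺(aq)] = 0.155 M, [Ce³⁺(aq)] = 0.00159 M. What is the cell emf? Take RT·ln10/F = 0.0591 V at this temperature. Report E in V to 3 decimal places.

+0.138 V

The Co³⁺/Co²⁺ couple has the more positive E°, so it is the cathode; Ce⁴⁺/Ce³⁺ is the anode.
The standard potential is +1.82 − (+1.60) = +0.22 V and the balanced reaction transfers n = 1 electron.
For the overall reaction Co³⁺(aq) + Ce³⁺(aq) → Co²⁺(aq) + Ce⁴⁺(aq), Q = ([Co²⁺(aq)]·[Ce⁴⁺(aq)]) / ([Co³⁺(aq)]·[Ce³⁺(aq)]) = 24.4, giving log Q = 1.388.
E = E° − (0.0591/n)·log Q = +0.22 − (0.0591/1)(1.388) = +0.138 V.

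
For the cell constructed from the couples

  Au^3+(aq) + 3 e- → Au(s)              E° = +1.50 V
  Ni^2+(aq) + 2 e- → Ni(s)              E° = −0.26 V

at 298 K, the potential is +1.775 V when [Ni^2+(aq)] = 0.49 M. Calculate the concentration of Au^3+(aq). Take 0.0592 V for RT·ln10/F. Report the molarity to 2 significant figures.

The Au³⁺/Au couple has the larger reduction potential, so it is the cathode: E°cell = +1.50 − (−0.26) = +1.76 V and n = 6.
Since E = E° − (0.0592/n)·log Q, log Q = n(E° − E)/0.0592 = −1.520.
The balanced reaction is 2 Au^3+(aq) + 3 Ni(s) → 2 Au(s) + 3 Ni^2+(aq), so Q = [Ni^2+(aq)]^3 / [Au^3+(aq)]^2.
Solving for the unknown gives log [Au^3+(aq)] = 0.295, so [Au^3+(aq)] ≈ 2.0 M.

2.0 M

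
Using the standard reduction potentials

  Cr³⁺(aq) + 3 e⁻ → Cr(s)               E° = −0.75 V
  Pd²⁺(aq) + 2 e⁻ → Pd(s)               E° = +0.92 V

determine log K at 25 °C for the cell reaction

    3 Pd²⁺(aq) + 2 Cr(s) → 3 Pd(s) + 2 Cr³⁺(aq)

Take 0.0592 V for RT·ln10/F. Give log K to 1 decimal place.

log K = 169.3

The Pd²⁺/Pd couple is reduced (cathode); E°cell = +0.92 − (−0.75) = +1.67 V with n = 6.
At equilibrium E = 0, so log K = nE°cell / 0.0592 = (6)(+1.67) / 0.0592 = 169.3.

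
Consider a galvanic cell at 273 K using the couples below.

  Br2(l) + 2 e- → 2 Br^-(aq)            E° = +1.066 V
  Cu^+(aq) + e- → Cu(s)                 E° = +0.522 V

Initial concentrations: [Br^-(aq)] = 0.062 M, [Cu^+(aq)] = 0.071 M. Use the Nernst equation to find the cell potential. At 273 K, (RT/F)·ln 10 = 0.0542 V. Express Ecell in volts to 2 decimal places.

The Br₂/Br⁻ couple has the more positive E°, so it is the cathode; Cu⁺/Cu is the anode.
E°cell = +1.066 − (+0.522) = +0.544 V, with n = 2 electrons transferred.
For the overall reaction Br2(l) + 2 Cu(s) → 2 Br^-(aq) + 2 Cu^+(aq), Q = [Br^-(aq)]^2·[Cu^+(aq)]^2 = 1.94×10^−5, giving log Q = −4.713.
Applying E = E° − (RT ln10/nF)·log Q gives +0.544 − (0.0542/2)(−4.713) = +0.67 V.

+0.67 V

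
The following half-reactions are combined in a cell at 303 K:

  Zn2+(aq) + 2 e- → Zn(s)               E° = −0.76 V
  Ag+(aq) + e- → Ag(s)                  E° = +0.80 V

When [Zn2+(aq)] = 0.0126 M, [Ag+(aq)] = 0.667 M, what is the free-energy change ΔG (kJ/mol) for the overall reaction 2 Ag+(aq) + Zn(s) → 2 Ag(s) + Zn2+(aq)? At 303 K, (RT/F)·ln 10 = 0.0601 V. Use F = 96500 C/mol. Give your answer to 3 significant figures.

The standard cell potential is +0.80 − (−0.76) = +1.56 V, with n = 2 electrons in the balanced equation.
Here Q = [Zn2+(aq)] / [Ag+(aq)]^2 = 0.0283 (log Q = −1.548), giving E = +1.56 − (0.0601/2)·(−1.548) = +1.6065 V.
Finally ΔG = −nFE = −(2)(96500 C/mol)(+1.6065 V) = −310 kJ/mol.

−310 kJ/mol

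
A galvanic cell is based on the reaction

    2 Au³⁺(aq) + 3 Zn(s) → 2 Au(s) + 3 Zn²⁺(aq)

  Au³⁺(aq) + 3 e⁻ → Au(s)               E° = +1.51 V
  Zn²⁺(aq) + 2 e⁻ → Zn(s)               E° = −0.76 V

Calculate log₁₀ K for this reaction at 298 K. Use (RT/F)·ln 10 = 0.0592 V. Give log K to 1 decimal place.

log K = 230.1

The Au³⁺/Au couple is reduced (cathode); E°cell = +1.51 − (−0.76) = +2.27 V with n = 6.
At equilibrium E = 0, so log K = nE°cell / 0.0592 = (6)(+2.27) / 0.0592 = 230.1.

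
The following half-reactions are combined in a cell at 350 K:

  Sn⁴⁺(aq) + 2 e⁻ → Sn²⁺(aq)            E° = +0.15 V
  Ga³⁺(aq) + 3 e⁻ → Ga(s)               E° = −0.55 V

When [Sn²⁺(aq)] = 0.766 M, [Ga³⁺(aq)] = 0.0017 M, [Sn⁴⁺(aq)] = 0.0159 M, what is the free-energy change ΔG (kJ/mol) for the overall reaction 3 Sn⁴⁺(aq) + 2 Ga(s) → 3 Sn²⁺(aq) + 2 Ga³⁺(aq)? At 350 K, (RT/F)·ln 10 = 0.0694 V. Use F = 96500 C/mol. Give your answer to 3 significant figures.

−409 kJ/mol

The standard cell potential is +0.15 − (−0.55) = +0.70 V, with n = 6 electrons in the balanced equation.
The reaction quotient is ([Sn²⁺(aq)]^3·[Ga³⁺(aq)]^2) / [Sn⁴⁺(aq)]^3 = 0.323; by Nernst, E = +0.70 − (0.0694/6)(−0.491) = +0.7057 V.
ΔG = −nFE = −(6)(96500)(+0.7057) J/mol = −409 kJ/mol.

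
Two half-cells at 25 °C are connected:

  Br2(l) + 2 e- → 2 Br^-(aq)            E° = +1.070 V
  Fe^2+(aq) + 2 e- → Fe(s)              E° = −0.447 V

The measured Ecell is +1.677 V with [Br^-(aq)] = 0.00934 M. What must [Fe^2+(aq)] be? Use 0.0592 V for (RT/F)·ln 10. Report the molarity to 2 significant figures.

0.045 M

With Br₂/Br⁻ at the cathode and Fe²⁺/Fe at the anode, E°cell = +1.070 − (−0.447) = +1.517 V (n = 2).
Since E = E° − (0.0592/n)·log Q, log Q = n(E° − E)/0.0592 = −5.405.
For Br2(l) + Fe(s) → 2 Br^-(aq) + Fe^2+(aq), the reaction quotient is Q = [Br^-(aq)]^2·[Fe^2+(aq)].
Solving for the unknown gives log [Fe^2+(aq)] = −1.346, so [Fe^2+(aq)] ≈ 0.045 M.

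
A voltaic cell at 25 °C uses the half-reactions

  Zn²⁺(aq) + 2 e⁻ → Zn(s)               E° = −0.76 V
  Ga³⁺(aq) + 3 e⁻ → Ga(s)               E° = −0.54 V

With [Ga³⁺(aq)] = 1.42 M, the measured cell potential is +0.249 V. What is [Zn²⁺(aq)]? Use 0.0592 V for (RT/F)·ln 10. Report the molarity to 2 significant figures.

0.13 M

With Ga³⁺/Ga at the cathode and Zn²⁺/Zn at the anode, E°cell = −0.54 − (−0.76) = +0.22 V (n = 6).
Since E = E° − (0.0592/n)·log Q, log Q = n(E° − E)/0.0592 = −2.939.
Balancing electrons gives 2 Ga³⁺(aq) + 3 Zn(s) → 2 Ga(s) + 3 Zn²⁺(aq); thus Q = [Zn²⁺(aq)]^3 / [Ga³⁺(aq)]^2.
Isolating [Zn²⁺(aq)] in Q = 10^{−2.939} yields log [Zn²⁺(aq)] = −0.878, i.e. 0.13 M.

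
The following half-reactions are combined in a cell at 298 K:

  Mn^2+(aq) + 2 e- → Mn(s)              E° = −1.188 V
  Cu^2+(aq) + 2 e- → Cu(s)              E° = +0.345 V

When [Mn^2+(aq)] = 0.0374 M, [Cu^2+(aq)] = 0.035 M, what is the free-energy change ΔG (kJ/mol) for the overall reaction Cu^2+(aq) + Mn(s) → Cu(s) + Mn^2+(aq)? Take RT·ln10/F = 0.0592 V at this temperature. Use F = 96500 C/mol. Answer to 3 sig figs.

E°cell = +0.345 − (−1.188) = +1.533 V; the balanced reaction transfers n = 2 electrons.
Here Q = [Mn^2+(aq)] / [Cu^2+(aq)] = 1.07 (log Q = 0.029), giving E = +1.533 − (0.0592/2)·(0.029) = +1.5321 V.
Then ΔG = −nFE = −2 × 96500 × +1.5321 J/mol = −296 kJ/mol.

−296 kJ/mol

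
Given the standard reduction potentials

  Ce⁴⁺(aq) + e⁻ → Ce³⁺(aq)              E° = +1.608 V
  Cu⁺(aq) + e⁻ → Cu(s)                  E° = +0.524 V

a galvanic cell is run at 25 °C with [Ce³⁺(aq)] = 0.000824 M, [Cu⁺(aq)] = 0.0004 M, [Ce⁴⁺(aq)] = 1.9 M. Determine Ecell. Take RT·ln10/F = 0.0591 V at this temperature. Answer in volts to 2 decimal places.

+1.48 V

The Ce⁴⁺/Ce³⁺ couple has the more positive E°, so it is the cathode; Cu⁺/Cu is the anode.
E°cell = +1.608 − (+0.524) = +1.084 V, with n = 1 electron transferred.
For the overall reaction Ce⁴⁺(aq) + Cu(s) → Ce³⁺(aq) + Cu⁺(aq), Q = ([Ce³⁺(aq)]·[Cu⁺(aq)]) / [Ce⁴⁺(aq)] = 1.73×10^−7, giving log Q = −6.761.
Applying E = E° − (RT ln10/nF)·log Q gives +1.084 − (0.0591/1)(−6.761) = +1.48 V.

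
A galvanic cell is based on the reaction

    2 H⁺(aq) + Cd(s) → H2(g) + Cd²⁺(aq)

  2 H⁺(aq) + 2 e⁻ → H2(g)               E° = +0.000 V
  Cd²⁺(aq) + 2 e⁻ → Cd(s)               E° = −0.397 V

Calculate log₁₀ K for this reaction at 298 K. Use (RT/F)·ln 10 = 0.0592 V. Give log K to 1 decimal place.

The 2H⁺/H₂ couple is reduced (cathode); E°cell = +0.000 − (−0.397) = +0.397 V with n = 2.
At equilibrium E = 0, so log K = nE°cell / 0.0592 = (2)(+0.397) / 0.0592 = 13.4.

log K = 13.4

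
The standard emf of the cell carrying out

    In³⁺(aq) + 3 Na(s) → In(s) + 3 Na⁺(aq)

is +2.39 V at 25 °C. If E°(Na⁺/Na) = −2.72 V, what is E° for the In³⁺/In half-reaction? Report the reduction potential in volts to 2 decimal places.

−0.33 V

In the reaction as written the In³⁺/In couple is reduced (cathode) and Na⁺/Na is oxidized (anode), so E°cell = E°(In³⁺/In) − E°(Na⁺/Na).
E°(In³⁺/In) = E°cell + E°(anode) = +2.39 + (−2.72) = −0.33 V.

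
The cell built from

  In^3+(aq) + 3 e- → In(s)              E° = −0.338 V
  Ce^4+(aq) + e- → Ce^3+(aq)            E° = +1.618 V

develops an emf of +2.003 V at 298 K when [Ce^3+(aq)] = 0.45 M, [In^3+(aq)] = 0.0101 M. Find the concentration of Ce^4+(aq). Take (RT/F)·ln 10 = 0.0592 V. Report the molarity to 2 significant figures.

Ce⁴⁺/Ce³⁺ is the cathode (higher E°); E°cell = +1.618 − (−0.338) = +1.956 V with n = 3.
Since E = E° − (0.0592/n)·log Q, log Q = n(E° − E)/0.0592 = −2.382.
The balanced reaction is 3 Ce^4+(aq) + In(s) → 3 Ce^3+(aq) + In^3+(aq), so Q = ([Ce^3+(aq)]^3·[In^3+(aq)]) / [Ce^4+(aq)]^3.
Substituting the known concentrations and solving, log [Ce^4+(aq)] = −0.218 and [Ce^4+(aq)] = 0.61 M.

0.61 M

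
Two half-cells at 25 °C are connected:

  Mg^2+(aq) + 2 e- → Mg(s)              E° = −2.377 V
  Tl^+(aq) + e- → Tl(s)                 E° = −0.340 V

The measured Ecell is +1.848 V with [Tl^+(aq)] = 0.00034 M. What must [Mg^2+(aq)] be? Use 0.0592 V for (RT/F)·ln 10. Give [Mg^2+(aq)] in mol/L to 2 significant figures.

0.28 M

The Tl⁺/Tl couple has the larger reduction potential, so it is the cathode: E°cell = −0.340 − (−2.377) = +2.037 V and n = 2.
From the Nernst equation, log Q = n(E° − E)/0.0592 = 2·(+2.037 − (+1.848))/0.0592 = 6.385.
Balancing electrons gives 2 Tl^+(aq) + Mg(s) → 2 Tl(s) + Mg^2+(aq); thus Q = [Mg^2+(aq)] / [Tl^+(aq)]^2.
Solving for the unknown gives log [Mg^2+(aq)] = −0.552, so [Mg^2+(aq)] ≈ 0.28 M.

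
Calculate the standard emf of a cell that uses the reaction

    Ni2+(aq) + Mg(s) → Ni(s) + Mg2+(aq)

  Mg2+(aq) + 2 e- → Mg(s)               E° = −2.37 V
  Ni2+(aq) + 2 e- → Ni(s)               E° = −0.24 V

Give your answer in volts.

+2.13 V

In the reaction as written, Ni2+(aq) is reduced (cathode) and Mg2+(aq) is produced by oxidation at the anode.
E°cell = E°(cathode) − E°(anode) = −0.24 − (−2.37) = +2.13 V.
The positive value indicates the reaction is spontaneous as written.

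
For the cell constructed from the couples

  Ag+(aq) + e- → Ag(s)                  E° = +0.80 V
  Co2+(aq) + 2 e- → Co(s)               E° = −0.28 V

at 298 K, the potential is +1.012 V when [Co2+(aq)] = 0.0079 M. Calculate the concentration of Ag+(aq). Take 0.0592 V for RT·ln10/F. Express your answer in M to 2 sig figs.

With Ag⁺/Ag at the cathode and Co²⁺/Co at the anode, E°cell = +0.80 − (−0.28) = +1.08 V (n = 2).
From the Nernst equation, log Q = n(E° − E)/0.0592 = 2·(+1.08 − (+1.012))/0.0592 = 2.297.
For 2 Ag+(aq) + Co(s) → 2 Ag(s) + Co2+(aq), the reaction quotient is Q = [Co2+(aq)] / [Ag+(aq)]^2.
Solving for the unknown gives log [Ag+(aq)] = −2.200, so [Ag+(aq)] ≈ 0.0063 M.

0.0063 M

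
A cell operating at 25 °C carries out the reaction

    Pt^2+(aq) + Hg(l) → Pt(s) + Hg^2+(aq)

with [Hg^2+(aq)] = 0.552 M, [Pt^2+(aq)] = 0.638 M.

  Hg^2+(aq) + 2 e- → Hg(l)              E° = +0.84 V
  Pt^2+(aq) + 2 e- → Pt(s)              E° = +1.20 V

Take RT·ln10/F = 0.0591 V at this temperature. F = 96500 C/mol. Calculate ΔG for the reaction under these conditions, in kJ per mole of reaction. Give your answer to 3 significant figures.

−69.8 kJ/mol

The standard cell potential is +1.20 − (+0.84) = +0.36 V, with n = 2 electrons in the balanced equation.
Q = [Hg^2+(aq)] / [Pt^2+(aq)] = 0.865, so log Q = −0.063 and E = +0.36 − (0.0591/2)(−0.063) = +0.3619 V.
ΔG = −nFE = −(2)(96500)(+0.3619) J/mol = −69.8 kJ/mol.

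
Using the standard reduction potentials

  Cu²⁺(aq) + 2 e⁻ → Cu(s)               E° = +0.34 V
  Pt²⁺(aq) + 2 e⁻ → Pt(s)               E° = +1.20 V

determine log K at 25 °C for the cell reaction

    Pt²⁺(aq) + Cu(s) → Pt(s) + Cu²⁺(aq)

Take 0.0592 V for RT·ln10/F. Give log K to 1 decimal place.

log K = 29.1

The Pt²⁺/Pt couple is reduced (cathode); E°cell = +1.20 − (+0.34) = +0.86 V with n = 2.
At equilibrium E = 0, so log K = nE°cell / 0.0592 = (2)(+0.86) / 0.0592 = 29.1.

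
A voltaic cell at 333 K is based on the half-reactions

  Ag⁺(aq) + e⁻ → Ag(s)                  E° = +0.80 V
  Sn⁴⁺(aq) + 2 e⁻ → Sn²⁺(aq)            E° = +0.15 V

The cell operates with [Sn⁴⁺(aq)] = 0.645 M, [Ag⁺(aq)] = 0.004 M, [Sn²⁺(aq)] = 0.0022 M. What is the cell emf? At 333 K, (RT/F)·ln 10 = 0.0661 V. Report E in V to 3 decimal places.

+0.410 V

The Ag⁺/Ag couple has the more positive E°, so it is the cathode; Sn⁴⁺/Sn²⁺ is the anode.
The standard potential is +0.80 − (+0.15) = +0.65 V and the balanced reaction transfers n = 2 electrons.
Balancing gives 2 Ag⁺(aq) + Sn²⁺(aq) → 2 Ag(s) + Sn⁴⁺(aq); hence Q = [Sn⁴⁺(aq)] / ([Ag⁺(aq)]^2·[Sn²⁺(aq)]) = 1.83×10^7 (log Q = 7.263).
Applying E = E° − (RT ln10/nF)·log Q gives +0.65 − (0.0661/2)(7.263) = +0.410 V.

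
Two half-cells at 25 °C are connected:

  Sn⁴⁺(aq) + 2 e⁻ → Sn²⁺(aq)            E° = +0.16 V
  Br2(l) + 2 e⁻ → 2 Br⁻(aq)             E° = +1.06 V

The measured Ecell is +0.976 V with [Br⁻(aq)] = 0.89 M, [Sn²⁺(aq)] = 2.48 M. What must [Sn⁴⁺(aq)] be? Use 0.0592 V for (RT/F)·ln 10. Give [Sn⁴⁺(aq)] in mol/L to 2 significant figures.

Br₂/Br⁻ is the cathode (higher E°); E°cell = +1.06 − (+0.16) = +0.90 V with n = 2.
From the Nernst equation, log Q = n(E° − E)/0.0592 = 2·(+0.90 − (+0.976))/0.0592 = −2.568.
Balancing electrons gives Br2(l) + Sn²⁺(aq) → 2 Br⁻(aq) + Sn⁴⁺(aq); thus Q = ([Br⁻(aq)]^2·[Sn⁴⁺(aq)]) / [Sn²⁺(aq)].
Substituting the known concentrations and solving, log [Sn⁴⁺(aq)] = −2.072 and [Sn⁴⁺(aq)] = 0.0085 M.

0.0085 M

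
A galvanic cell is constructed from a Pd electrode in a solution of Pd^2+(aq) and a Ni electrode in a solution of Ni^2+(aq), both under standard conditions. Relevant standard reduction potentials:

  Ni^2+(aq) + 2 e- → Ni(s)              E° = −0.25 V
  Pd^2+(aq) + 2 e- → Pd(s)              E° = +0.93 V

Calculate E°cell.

+1.18 V

Of the two couples in this cell, the one with the more positive reduction potential is reduced at the cathode: here that is Pd²⁺/Pd (+0.93 V); Ni²⁺/Ni (−0.25 V) is the anode.
E°cell = E°(cathode) − E°(anode) = +0.93 − (−0.25) = +1.18 V.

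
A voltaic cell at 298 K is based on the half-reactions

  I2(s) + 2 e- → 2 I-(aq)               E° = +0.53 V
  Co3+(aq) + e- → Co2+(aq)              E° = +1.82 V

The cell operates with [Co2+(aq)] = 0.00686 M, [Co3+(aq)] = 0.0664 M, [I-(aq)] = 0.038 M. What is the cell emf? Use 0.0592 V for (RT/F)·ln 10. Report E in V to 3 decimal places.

Co³⁺/Co²⁺ is reduced (cathode, E° = +1.82 V) and I₂/I⁻ is oxidized (anode).
E°cell = +1.82 − (+0.53) = +1.29 V, with n = 2 electrons transferred.
For the overall reaction 2 Co3+(aq) + 2 I-(aq) → 2 Co2+(aq) + I2(s), Q = [Co2+(aq)]^2 / ([Co3+(aq)]^2·[I-(aq)]^2) = 7.39, giving log Q = 0.869.
E = E° − (0.0592/n)·log Q = +1.29 − (0.0592/2)(0.869) = +1.264 V.

+1.264 V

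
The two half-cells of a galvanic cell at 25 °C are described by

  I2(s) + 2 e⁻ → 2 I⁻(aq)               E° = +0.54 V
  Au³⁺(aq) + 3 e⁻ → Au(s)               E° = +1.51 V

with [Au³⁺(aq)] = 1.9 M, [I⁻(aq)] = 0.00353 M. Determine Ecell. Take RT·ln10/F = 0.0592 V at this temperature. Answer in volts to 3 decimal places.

+0.830 V

Since E°(Au³⁺/Au) > E°(I₂/I⁻), Au³⁺/Au serves as the cathode.
E°cell = +1.51 − (+0.54) = +0.97 V, with n = 6 electrons transferred.
For the overall reaction 2 Au³⁺(aq) + 6 I⁻(aq) → 2 Au(s) + 3 I2(s), Q = 1 / ([Au³⁺(aq)]^2·[I⁻(aq)]^6) = 1.43×10^14, giving log Q = 14.156.
Applying E = E° − (RT ln10/nF)·log Q gives +0.97 − (0.0592/6)(14.156) = +0.830 V.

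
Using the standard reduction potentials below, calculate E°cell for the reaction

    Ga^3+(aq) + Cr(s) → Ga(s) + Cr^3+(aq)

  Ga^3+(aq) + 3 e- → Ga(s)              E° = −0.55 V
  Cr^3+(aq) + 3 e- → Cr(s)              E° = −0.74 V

In the reaction as written, Ga^3+(aq) is reduced (cathode) and Cr^3+(aq) is produced by oxidation at the anode.
E°cell = E°(cathode) − E°(anode) = −0.55 − (−0.74) = +0.19 V.

+0.19 V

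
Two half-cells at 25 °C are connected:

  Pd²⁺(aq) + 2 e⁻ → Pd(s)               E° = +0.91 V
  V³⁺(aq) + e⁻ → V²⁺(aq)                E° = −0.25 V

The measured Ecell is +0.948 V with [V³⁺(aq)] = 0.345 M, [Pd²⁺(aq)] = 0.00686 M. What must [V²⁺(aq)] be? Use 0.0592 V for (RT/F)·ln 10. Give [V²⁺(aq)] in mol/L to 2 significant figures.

Pd²⁺/Pd is the cathode (higher E°); E°cell = +0.91 − (−0.25) = +1.16 V with n = 2.
Rearranging E = E° − (0.0592/n)·log Q gives log Q = 2(+1.16 − (+0.948))/0.0592 = 7.162.
Balancing electrons gives Pd²⁺(aq) + 2 V²⁺(aq) → Pd(s) + 2 V³⁺(aq); thus Q = [V³⁺(aq)]^2 / ([Pd²⁺(aq)]·[V²⁺(aq)]^2).
Solving for the unknown gives log [V²⁺(aq)] = −2.961, so [V²⁺(aq)] ≈ 0.0011 M.

0.0011 M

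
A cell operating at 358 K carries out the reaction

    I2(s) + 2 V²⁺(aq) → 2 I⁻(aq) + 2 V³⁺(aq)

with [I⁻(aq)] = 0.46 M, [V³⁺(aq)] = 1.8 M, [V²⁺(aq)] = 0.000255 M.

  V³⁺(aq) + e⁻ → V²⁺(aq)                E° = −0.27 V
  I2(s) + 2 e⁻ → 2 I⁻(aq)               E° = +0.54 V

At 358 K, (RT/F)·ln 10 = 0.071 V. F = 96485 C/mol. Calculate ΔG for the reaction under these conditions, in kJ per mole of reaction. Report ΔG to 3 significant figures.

−108 kJ/mol

E°cell = +0.54 − (−0.27) = +0.81 V; the balanced reaction transfers n = 2 electrons.
The reaction quotient is ([I⁻(aq)]^2·[V³⁺(aq)]^2) / [V²⁺(aq)]^2 = 1.05×10^7; by Nernst, E = +0.81 − (0.071/2)(7.023) = +0.5607 V.
ΔG = −nFE = −(2)(96485)(+0.5607) J/mol = −108 kJ/mol.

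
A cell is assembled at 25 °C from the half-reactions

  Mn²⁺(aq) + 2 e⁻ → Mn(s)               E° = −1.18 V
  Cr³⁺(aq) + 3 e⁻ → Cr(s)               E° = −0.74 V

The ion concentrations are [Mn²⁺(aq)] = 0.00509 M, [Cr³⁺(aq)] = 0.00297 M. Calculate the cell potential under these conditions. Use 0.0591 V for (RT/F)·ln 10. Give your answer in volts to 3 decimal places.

Cr³⁺/Cr is reduced (cathode, E° = −0.74 V) and Mn²⁺/Mn is oxidized (anode).
The standard potential is −0.74 − (−1.18) = +0.44 V and the balanced reaction transfers n = 6 electrons.
For the overall reaction 2 Cr³⁺(aq) + 3 Mn(s) → 2 Cr(s) + 3 Mn²⁺(aq), Q = [Mn²⁺(aq)]^3 / [Cr³⁺(aq)]^2 = 0.0149, giving log Q = −1.825.
E = E° − (0.0591/n)·log Q = +0.44 − (0.0591/6)(−1.825) = +0.458 V.

+0.458 V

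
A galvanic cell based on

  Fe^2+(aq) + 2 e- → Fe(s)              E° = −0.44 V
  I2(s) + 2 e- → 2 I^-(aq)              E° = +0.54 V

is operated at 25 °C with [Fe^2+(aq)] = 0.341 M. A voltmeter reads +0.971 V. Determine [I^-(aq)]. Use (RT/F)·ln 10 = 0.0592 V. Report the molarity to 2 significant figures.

2.4 M

With I₂/I⁻ at the cathode and Fe²⁺/Fe at the anode, E°cell = +0.54 − (−0.44) = +0.98 V (n = 2).
Rearranging E = E° − (0.0592/n)·log Q gives log Q = 2(+0.98 − (+0.971))/0.0592 = 0.304.
Balancing electrons gives I2(s) + Fe(s) → 2 I^-(aq) + Fe^2+(aq); thus Q = [I^-(aq)]^2·[Fe^2+(aq)].
Substituting the known concentrations and solving, log [I^-(aq)] = 0.386 and [I^-(aq)] = 2.4 M.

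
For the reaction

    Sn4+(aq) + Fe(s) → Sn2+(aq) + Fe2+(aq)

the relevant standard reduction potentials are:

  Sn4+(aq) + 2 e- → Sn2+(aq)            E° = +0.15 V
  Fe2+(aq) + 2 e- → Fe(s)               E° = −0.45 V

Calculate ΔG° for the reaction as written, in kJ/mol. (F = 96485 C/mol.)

In the reaction as written Sn4+(aq) is reduced, so the Sn⁴⁺/Sn²⁺ couple is the cathode and Fe²⁺/Fe is the anode.
E°cell = +0.15 − (−0.45) = +0.60 V; balancing electrons gives n = 2.
ΔG° = −nFE°cell = −(2)(96485)(+0.60) J/mol = −116 kJ/mol.

−116 kJ/mol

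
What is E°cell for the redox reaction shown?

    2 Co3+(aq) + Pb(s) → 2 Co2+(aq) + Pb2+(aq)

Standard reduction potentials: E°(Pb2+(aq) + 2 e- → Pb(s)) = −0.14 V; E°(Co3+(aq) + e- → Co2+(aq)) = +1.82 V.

Co3+(aq) gains electrons, so the Co³⁺/Co²⁺ couple is the cathode; the Pb²⁺/Pb couple is the anode.
E°cell = E°(cathode) − E°(anode) = +1.82 − (−0.14) = +1.96 V.

+1.96 V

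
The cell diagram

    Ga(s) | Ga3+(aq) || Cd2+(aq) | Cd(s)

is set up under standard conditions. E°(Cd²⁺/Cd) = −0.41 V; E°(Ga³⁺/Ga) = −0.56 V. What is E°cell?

+0.15 V

By convention the left-hand electrode in cell notation is the anode (oxidation) and the right-hand electrode is the cathode (reduction).
E°cell = E°(right) − E°(left) = −0.41 − (−0.56) = +0.15 V.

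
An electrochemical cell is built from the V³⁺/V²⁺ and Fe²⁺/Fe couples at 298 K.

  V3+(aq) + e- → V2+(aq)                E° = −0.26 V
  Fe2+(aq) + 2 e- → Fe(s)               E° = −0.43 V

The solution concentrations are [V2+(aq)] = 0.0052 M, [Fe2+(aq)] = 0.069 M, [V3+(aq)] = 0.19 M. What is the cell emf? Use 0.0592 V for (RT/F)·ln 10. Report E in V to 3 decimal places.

Since E°(V³⁺/V²⁺) > E°(Fe²⁺/Fe), V³⁺/V²⁺ serves as the cathode.
E°cell = −0.26 − (−0.43) = +0.17 V, with n = 2 electrons transferred.
For the overall reaction 2 V3+(aq) + Fe(s) → 2 V2+(aq) + Fe2+(aq), Q = ([V2+(aq)]^2·[Fe2+(aq)]) / [V3+(aq)]^2 = 5.17×10^−5, giving log Q = −4.287.
By the Nernst equation, E = +0.17 − (0.0592/2)·(−4.287) = +0.297 V.

+0.297 V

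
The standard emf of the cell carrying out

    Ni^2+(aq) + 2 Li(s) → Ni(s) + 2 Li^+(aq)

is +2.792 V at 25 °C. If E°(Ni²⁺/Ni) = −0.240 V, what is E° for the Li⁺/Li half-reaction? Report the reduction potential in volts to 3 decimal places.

−3.032 V

In the reaction as written the Ni²⁺/Ni couple is reduced (cathode) and Li⁺/Li is oxidized (anode), so E°cell = E°(Ni²⁺/Ni) − E°(Li⁺/Li).
E°(Li⁺/Li) = E°(cathode) − E°cell = −0.240 − (+2.792) = −3.032 V.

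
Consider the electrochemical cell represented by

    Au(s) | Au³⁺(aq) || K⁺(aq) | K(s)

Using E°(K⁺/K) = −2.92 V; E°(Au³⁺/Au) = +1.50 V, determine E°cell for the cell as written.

By convention the left-hand electrode in cell notation is the anode (oxidation) and the right-hand electrode is the cathode (reduction).
E°cell = E°(right) − E°(left) = −2.92 − (+1.50) = −4.42 V.
The negative sign shows that, as written, the cell would require an external voltage to drive the reaction.

−4.42 V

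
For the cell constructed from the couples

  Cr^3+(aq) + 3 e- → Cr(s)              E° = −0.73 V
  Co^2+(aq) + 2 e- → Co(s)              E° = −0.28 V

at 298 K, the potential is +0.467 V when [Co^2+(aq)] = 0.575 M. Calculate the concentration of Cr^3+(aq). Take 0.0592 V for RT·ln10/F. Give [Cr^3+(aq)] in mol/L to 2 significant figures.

0.060 M

Co²⁺/Co is the cathode (higher E°); E°cell = −0.28 − (−0.73) = +0.45 V with n = 6.
From the Nernst equation, log Q = n(E° − E)/0.0592 = 6·(+0.45 − (+0.467))/0.0592 = −1.723.
The balanced reaction is 3 Co^2+(aq) + 2 Cr(s) → 3 Co(s) + 2 Cr^3+(aq), so Q = [Cr^3+(aq)]^2 / [Co^2+(aq)]^3.
Solving for the unknown gives log [Cr^3+(aq)] = −1.222, so [Cr^3+(aq)] ≈ 0.060 M.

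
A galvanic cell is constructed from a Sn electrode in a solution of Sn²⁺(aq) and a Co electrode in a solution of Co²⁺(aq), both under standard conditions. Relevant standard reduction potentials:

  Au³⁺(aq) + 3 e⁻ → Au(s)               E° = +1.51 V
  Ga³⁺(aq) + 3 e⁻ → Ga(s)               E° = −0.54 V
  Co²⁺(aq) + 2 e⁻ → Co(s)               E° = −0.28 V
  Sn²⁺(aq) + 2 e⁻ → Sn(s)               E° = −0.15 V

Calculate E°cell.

+0.13 V

Of the two couples in this cell, the one with the more positive reduction potential is reduced at the cathode: here that is Sn²⁺/Sn (−0.15 V); Co²⁺/Co (−0.28 V) is the anode.
E°cell = E°(cathode) − E°(anode) = −0.15 − (−0.28) = +0.13 V.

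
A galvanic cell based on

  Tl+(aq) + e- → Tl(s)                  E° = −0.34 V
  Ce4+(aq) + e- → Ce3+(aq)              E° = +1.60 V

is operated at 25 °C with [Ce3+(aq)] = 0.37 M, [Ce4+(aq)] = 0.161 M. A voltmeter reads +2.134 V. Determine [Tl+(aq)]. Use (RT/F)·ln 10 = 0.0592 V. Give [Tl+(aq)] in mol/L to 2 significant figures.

0.00023 M

Ce⁴⁺/Ce³⁺ is the cathode (higher E°); E°cell = +1.60 − (−0.34) = +1.94 V with n = 1.
Rearranging E = E° − (0.0592/n)·log Q gives log Q = 1(+1.94 − (+2.134))/0.0592 = −3.277.
For Ce4+(aq) + Tl(s) → Ce3+(aq) + Tl+(aq), the reaction quotient is Q = ([Ce3+(aq)]·[Tl+(aq)]) / [Ce4+(aq)].
Isolating [Tl+(aq)] in Q = 10^{−3.277} yields log [Tl+(aq)] = −3.638, i.e. 0.00023 M.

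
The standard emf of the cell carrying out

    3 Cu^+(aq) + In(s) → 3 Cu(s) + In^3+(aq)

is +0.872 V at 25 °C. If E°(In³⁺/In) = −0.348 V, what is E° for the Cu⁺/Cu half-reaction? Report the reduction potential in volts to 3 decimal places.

+0.524 V

In the reaction as written the Cu⁺/Cu couple is reduced (cathode) and In³⁺/In is oxidized (anode), so E°cell = E°(Cu⁺/Cu) − E°(In³⁺/In).
E°(Cu⁺/Cu) = E°cell + E°(anode) = +0.872 + (−0.348) = +0.524 V.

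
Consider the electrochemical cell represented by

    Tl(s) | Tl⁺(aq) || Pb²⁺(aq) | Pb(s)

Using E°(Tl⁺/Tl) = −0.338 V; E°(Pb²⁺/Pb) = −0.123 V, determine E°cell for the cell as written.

+0.215 V

By convention the left-hand electrode in cell notation is the anode (oxidation) and the right-hand electrode is the cathode (reduction).
E°cell = E°(right) − E°(left) = −0.123 − (−0.338) = +0.215 V.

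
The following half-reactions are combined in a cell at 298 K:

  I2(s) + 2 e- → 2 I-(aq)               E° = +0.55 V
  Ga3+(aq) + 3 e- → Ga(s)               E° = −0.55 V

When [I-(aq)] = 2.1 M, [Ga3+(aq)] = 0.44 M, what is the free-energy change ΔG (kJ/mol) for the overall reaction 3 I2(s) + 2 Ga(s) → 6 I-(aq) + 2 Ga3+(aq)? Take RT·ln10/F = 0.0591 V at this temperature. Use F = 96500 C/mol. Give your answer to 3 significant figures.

The standard cell potential is +0.55 − (−0.55) = +1.10 V, with n = 6 electrons in the balanced equation.
Q = [I-(aq)]^6·[Ga3+(aq)]^2 = 16.6, so log Q = 1.220 and E = +1.10 − (0.0591/6)(1.220) = +1.0880 V.
Finally ΔG = −nFE = −(6)(96500 C/mol)(+1.0880 V) = −630 kJ/mol.

−630 kJ/mol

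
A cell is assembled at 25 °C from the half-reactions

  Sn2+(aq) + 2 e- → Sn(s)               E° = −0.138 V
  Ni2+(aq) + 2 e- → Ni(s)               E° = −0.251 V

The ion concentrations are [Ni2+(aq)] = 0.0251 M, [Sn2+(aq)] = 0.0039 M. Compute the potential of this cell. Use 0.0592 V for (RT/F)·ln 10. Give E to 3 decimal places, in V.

The Sn²⁺/Sn couple has the more positive E°, so it is the cathode; Ni²⁺/Ni is the anode.
E°cell = −0.138 − (−0.251) = +0.113 V, with n = 2 electrons transferred.
The balanced reaction is Sn2+(aq) + Ni(s) → Sn(s) + Ni2+(aq), so Q = [Ni2+(aq)] / [Sn2+(aq)] = 6.44 and log Q = 0.809.
E = E° − (0.0592/n)·log Q = +0.113 − (0.0592/2)(0.809) = +0.089 V.

+0.089 V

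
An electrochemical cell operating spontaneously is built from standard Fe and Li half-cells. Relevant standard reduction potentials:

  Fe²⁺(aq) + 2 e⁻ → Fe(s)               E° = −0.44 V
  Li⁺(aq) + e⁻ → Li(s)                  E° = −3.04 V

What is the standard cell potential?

Of the two couples in this cell, the one with the more positive reduction potential is reduced at the cathode: here that is Fe²⁺/Fe (−0.44 V); Li⁺/Li (−3.04 V) is the anode.
E°cell = E°(cathode) − E°(anode) = −0.44 − (−3.04) = +2.60 V.

+2.60 V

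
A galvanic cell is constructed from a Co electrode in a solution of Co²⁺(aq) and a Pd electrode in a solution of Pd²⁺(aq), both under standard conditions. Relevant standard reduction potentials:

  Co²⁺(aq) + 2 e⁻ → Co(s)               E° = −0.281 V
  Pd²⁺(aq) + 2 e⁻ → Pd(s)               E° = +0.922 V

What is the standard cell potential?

+1.203 V

The Pd²⁺/Pd couple has the higher E°, so Pd ion is reduced (cathode) and Co is oxidized (anode).
E°cell = E°(cathode) − E°(anode) = +0.922 − (−0.281) = +1.203 V.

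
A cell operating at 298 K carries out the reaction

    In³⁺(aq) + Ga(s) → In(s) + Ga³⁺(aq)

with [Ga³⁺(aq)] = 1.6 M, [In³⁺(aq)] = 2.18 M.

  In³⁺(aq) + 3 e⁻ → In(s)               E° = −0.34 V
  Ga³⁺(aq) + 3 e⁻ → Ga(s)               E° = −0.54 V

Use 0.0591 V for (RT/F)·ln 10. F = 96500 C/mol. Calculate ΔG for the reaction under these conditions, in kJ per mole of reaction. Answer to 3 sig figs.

E°cell = −0.34 − (−0.54) = +0.20 V; the balanced reaction transfers n = 3 electrons.
Here Q = [Ga³⁺(aq)] / [In³⁺(aq)] = 0.734 (log Q = −0.134), giving E = +0.20 − (0.0591/3)·(−0.134) = +0.2026 V.
Then ΔG = −nFE = −3 × 96500 × +0.2026 J/mol = −58.7 kJ/mol.

−58.7 kJ/mol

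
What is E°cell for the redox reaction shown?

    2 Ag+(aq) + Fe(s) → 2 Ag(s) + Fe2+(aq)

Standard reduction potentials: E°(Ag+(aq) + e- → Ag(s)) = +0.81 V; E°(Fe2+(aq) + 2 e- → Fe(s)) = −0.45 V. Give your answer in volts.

In the reaction as written, Ag+(aq) is reduced (cathode) and Fe2+(aq) is produced by oxidation at the anode.
E°cell = E°(cathode) − E°(anode) = +0.81 − (−0.45) = +1.26 V.
The positive value indicates the reaction is spontaneous as written.

+1.26 V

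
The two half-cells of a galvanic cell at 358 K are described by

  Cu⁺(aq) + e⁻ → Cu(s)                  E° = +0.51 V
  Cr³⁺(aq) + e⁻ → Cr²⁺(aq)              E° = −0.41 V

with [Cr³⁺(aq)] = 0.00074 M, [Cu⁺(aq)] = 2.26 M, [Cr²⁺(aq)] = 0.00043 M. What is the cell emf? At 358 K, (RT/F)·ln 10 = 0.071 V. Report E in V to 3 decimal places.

Cu⁺/Cu is reduced (cathode, E° = +0.51 V) and Cr³⁺/Cr²⁺ is oxidized (anode).
E°cell = E°cat − E°an = +0.51 − (−0.41) = +0.92 V; n = 1.
For the overall reaction Cu⁺(aq) + Cr²⁺(aq) → Cu(s) + Cr³⁺(aq), Q = [Cr³⁺(aq)] / ([Cu⁺(aq)]·[Cr²⁺(aq)]) = 0.761, giving log Q = −0.118.
E = E° − (0.071/n)·log Q = +0.92 − (0.071/1)(−0.118) = +0.928 V.

+0.928 V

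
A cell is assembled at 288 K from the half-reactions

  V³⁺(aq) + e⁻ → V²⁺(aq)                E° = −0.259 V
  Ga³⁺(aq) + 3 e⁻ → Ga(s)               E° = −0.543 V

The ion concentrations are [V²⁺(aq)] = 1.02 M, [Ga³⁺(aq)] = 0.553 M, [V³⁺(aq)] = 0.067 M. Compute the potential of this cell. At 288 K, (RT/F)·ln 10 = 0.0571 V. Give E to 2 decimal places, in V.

The V³⁺/V²⁺ couple has the more positive E°, so it is the cathode; Ga³⁺/Ga is the anode.
E°cell = E°cat − E°an = −0.259 − (−0.543) = +0.284 V; n = 3.
For the overall reaction 3 V³⁺(aq) + Ga(s) → 3 V²⁺(aq) + Ga³⁺(aq), Q = ([V²⁺(aq)]^3·[Ga³⁺(aq)]) / [V³⁺(aq)]^3 = 1.95×10^3, giving log Q = 3.290.
E = E° − (0.0571/n)·log Q = +0.284 − (0.0571/3)(3.290) = +0.22 V.

+0.22 V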